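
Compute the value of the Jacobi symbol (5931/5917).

(5931/5917)
  = (14/5917)    [5931 ≡ 14 mod 5917]
  = -(7/5917)    [5917 ≡ 5 mod 8 ⇒ (2/5917) = -1]
  = -(5917/7)    [QR: 5917 ≡ 1 mod 4, sign kept]
  = -(2/7)    [5917 ≡ 2 mod 7]
  = -(1/7)    [7 ≡ 7 mod 8 ⇒ (2/7) = +1]
  = -1    [(1/7) = 1]

-1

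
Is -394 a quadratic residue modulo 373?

yes

(-394/373)
  = (394/373)    [373 ≡ 1 mod 4 ⇒ (-1/373) = +1]
  = (21/373)    [394 ≡ 21 mod 373]
  = (373/21)    [QR: 21 ≡ 1 mod 4, sign kept]
  = (16/21)    [373 ≡ 16 mod 21]
  = (1/21)    [21 ≡ 5 mod 8 ⇒ (2/21)^4 = +1]
  = 1    [(1/21) = 1]
The Legendre symbol is 1, so x^2 ≡ -394 (mod 373) has solution.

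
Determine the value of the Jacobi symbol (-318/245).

-1

(-318/245)
  = (172/245)    [-318 ≡ 172 mod 245]
  = (43/245)    [245 ≡ 5 mod 8 ⇒ (2/245)^2 = +1]
  = (245/43)    [QR: 245 ≡ 1 mod 4, sign kept]
  = (30/43)    [245 ≡ 30 mod 43]
  = -(15/43)    [43 ≡ 3 mod 8 ⇒ (2/43) = -1]
  = (43/15)    [QR: both ≡ 3 mod 4, sign flips]
  = (13/15)    [43 ≡ 13 mod 15]
  = (15/13)    [QR: 13 ≡ 1 mod 4, sign kept]
  = (2/13)    [15 ≡ 2 mod 13]
  = -(1/13)    [13 ≡ 5 mod 8 ⇒ (2/13) = -1]
  = -1    [(1/13) = 1]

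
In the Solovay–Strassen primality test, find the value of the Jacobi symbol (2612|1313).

(2612|1313)
  = (1299|1313)    [2612 ≡ 1299 mod 1313]
  = (1313|1299)    [QR: 1313 ≡ 1 mod 4, sign kept]
  = (14|1299)    [1313 ≡ 14 mod 1299]
  = -(7|1299)    [1299 ≡ 3 mod 8 ⇒ (2|1299) = -1]
  = (1299|7)    [QR: both ≡ 3 mod 4, sign flips]
  = (4|7)    [1299 ≡ 4 mod 7]
  = (1|7)    [7 ≡ 7 mod 8 ⇒ (2|7)^2 = +1]
  = 1    [(1|7) = 1]

1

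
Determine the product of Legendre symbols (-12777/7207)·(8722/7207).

By multiplicativity, (-12777·8722/7207) = (-12777/7207)·(8722/7207).
First factor (-12777/7207):
(-12777/7207)
  = (1637/7207)    [-12777 ≡ 1637 mod 7207]
  = (7207/1637)    [QR: 1637 ≡ 1 mod 4, sign kept]
  = (659/1637)    [7207 ≡ 659 mod 1637]
  = (1637/659)    [QR: 1637 ≡ 1 mod 4, sign kept]
  = (319/659)    [1637 ≡ 319 mod 659]
  = -(659/319)    [QR: both ≡ 3 mod 4, sign flips]
  = -(21/319)    [659 ≡ 21 mod 319]
  = -(319/21)    [QR: 21 ≡ 1 mod 4, sign kept]
  = -(4/21)    [319 ≡ 4 mod 21]
  = -(1/21)    [21 ≡ 5 mod 8 ⇒ (2/21)^2 = +1]
  = -1    [(1/21) = 1]
Second factor (8722/7207):
(8722/7207)
  = (1515/7207)    [8722 ≡ 1515 mod 7207]
  = -(7207/1515)    [QR: both ≡ 3 mod 4, sign flips]
  = -(1147/1515)    [7207 ≡ 1147 mod 1515]
  = (1515/1147)    [QR: both ≡ 3 mod 4, sign flips]
  = (368/1147)    [1515 ≡ 368 mod 1147]
  = (23/1147)    [1147 ≡ 3 mod 8 ⇒ (2/1147)^4 = +1]
  = -(1147/23)    [QR: both ≡ 3 mod 4, sign flips]
  = -(20/23)    [1147 ≡ 20 mod 23]
  = -(5/23)    [23 ≡ 7 mod 8 ⇒ (2/23)^2 = +1]
  = -(23/5)    [QR: 5 ≡ 1 mod 4, sign kept]
  = -(3/5)    [23 ≡ 3 mod 5]
  = -(5/3)    [QR: 5 ≡ 1 mod 4, sign kept]
  = -(2/3)    [5 ≡ 2 mod 3]
  = (1/3)    [3 ≡ 3 mod 8 ⇒ (2/3) = -1]
  = 1    [(1/3) = 1]
Product: (-1)·(1) = -1.

-1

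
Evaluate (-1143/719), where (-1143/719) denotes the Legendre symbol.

Reduce the numerator: -1143 ≡ 295 (mod 719), so (-1143/719) = (295/719).
Both 295 ≡ 3 and 719 ≡ 3 (mod 4), so reciprocity gives (295/719) = -(719/295). Reduce: 719 ≡ 129 (mod 295). Now have -(129/295).
129 ≡ 1 (mod 4), so quadratic reciprocity gives (129/295) = (295/129). Reduce: 295 ≡ 37 (mod 129). Now have -(37/129).
37 ≡ 1 (mod 4), so quadratic reciprocity gives (37/129) = (129/37). Reduce: 129 ≡ 18 (mod 37). Now have -(18/37).
Factor out 2: 18 = 2·9. Since 37 ≡ 5 (mod 8), (2/37) = -1. Now have (9/37).
9 ≡ 1 (mod 4), so quadratic reciprocity gives (9/37) = (37/9). Reduce: 37 ≡ 1 (mod 9). Now have (1/9).
(1/9) = 1. Collecting the sign factors: 1.

1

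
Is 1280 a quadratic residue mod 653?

no

(1280|653)
  = (627|653)    [1280 ≡ 627 mod 653]
  = (653|627)    [QR: 653 ≡ 1 mod 4, sign kept]
  = (26|627)    [653 ≡ 26 mod 627]
  = -(13|627)    [627 ≡ 3 mod 8 ⇒ (2|627) = -1]
  = -(627|13)    [QR: 13 ≡ 1 mod 4, sign kept]
  = -(3|13)    [627 ≡ 3 mod 13]
  = -(13|3)    [QR: 13 ≡ 1 mod 4, sign kept]
  = -(1|3)    [13 ≡ 1 mod 3]
  = -1    [(1|3) = 1]
(1280|653) = -1, and 653 is prime, so 1280 is not a quadratic residue mod 653.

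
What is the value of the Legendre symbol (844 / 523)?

-1

(844 / 523)
  = (321 / 523)    [844 ≡ 321 mod 523]
  = (523 / 321)    [QR: 321 ≡ 1 mod 4, sign kept]
  = (202 / 321)    [523 ≡ 202 mod 321]
  = (101 / 321)    [321 ≡ 1 mod 8 ⇒ (2 / 321) = +1]
  = (321 / 101)    [QR: 101 ≡ 1 mod 4, sign kept]
  = (18 / 101)    [321 ≡ 18 mod 101]
  = -(9 / 101)    [101 ≡ 5 mod 8 ⇒ (2 / 101) = -1]
  = -(101 / 9)    [QR: 9 ≡ 1 mod 4, sign kept]
  = -(2 / 9)    [101 ≡ 2 mod 9]
  = -(1 / 9)    [9 ≡ 1 mod 8 ⇒ (2 / 9) = +1]
  = -1    [(1 / 9) = 1]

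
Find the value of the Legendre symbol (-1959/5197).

(-1959/5197)
  = (1959/5197)    [5197 ≡ 1 mod 4 ⇒ (-1/5197) = +1]
  = (5197/1959)    [QR: 5197 ≡ 1 mod 4, sign kept]
  = (1279/1959)    [5197 ≡ 1279 mod 1959]
  = -(1959/1279)    [QR: both ≡ 3 mod 4, sign flips]
  = -(680/1279)    [1959 ≡ 680 mod 1279]
  = -(85/1279)    [1279 ≡ 7 mod 8 ⇒ (2/1279)^3 = +1]
  = -(1279/85)    [QR: 85 ≡ 1 mod 4, sign kept]
  = -(4/85)    [1279 ≡ 4 mod 85]
  = -(1/85)    [85 ≡ 5 mod 8 ⇒ (2/85)^2 = +1]
  = -1    [(1/85) = 1]

-1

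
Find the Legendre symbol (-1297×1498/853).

1

By multiplicativity, (-1297·1498/853) = (-1297/853)·(1498/853).
First factor (-1297/853):
(-1297/853)
  = (1297/853)    [853 ≡ 1 mod 4 ⇒ (-1/853) = +1]
  = (444/853)    [1297 ≡ 444 mod 853]
  = (111/853)    [853 ≡ 5 mod 8 ⇒ (2/853)^2 = +1]
  = (853/111)    [QR: 853 ≡ 1 mod 4, sign kept]
  = (76/111)    [853 ≡ 76 mod 111]
  = (19/111)    [111 ≡ 7 mod 8 ⇒ (2/111)^2 = +1]
  = -(111/19)    [QR: both ≡ 3 mod 4, sign flips]
  = -(16/19)    [111 ≡ 16 mod 19]
  = -(1/19)    [19 ≡ 3 mod 8 ⇒ (2/19)^4 = +1]
  = -1    [(1/19) = 1]
Second factor (1498/853):
(1498/853)
  = (645/853)    [1498 ≡ 645 mod 853]
  = (853/645)    [QR: 645 ≡ 1 mod 4, sign kept]
  = (208/645)    [853 ≡ 208 mod 645]
  = (13/645)    [645 ≡ 5 mod 8 ⇒ (2/645)^4 = +1]
  = (645/13)    [QR: 13 ≡ 1 mod 4, sign kept]
  = (8/13)    [645 ≡ 8 mod 13]
  = -(1/13)    [13 ≡ 5 mod 8 ⇒ (2/13)^3 = -1]
  = -1    [(1/13) = 1]
Product: (-1)·(-1) = 1.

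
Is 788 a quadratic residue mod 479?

yes

(788/479)
  = (309/479)    [788 ≡ 309 mod 479]
  = (479/309)    [QR: 309 ≡ 1 mod 4, sign kept]
  = (170/309)    [479 ≡ 170 mod 309]
  = -(85/309)    [309 ≡ 5 mod 8 ⇒ (2/309) = -1]
  = -(309/85)    [QR: 85 ≡ 1 mod 4, sign kept]
  = -(54/85)    [309 ≡ 54 mod 85]
  = (27/85)    [85 ≡ 5 mod 8 ⇒ (2/85) = -1]
  = (85/27)    [QR: 85 ≡ 1 mod 4, sign kept]
  = (4/27)    [85 ≡ 4 mod 27]
  = (1/27)    [27 ≡ 3 mod 8 ⇒ (2/27)^2 = +1]
  = 1    [(1/27) = 1]
The Legendre symbol is 1, so x^2 ≡ 788 (mod 479) has solution.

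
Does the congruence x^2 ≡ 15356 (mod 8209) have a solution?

(15356/8209)
  = (7147/8209)    [15356 ≡ 7147 mod 8209]
  = (8209/7147)    [QR: 8209 ≡ 1 mod 4, sign kept]
  = (1062/7147)    [8209 ≡ 1062 mod 7147]
  = -(531/7147)    [7147 ≡ 3 mod 8 ⇒ (2/7147) = -1]
  = (7147/531)    [QR: both ≡ 3 mod 4, sign flips]
  = (244/531)    [7147 ≡ 244 mod 531]
  = (61/531)    [531 ≡ 3 mod 8 ⇒ (2/531)^2 = +1]
  = (531/61)    [QR: 61 ≡ 1 mod 4, sign kept]
  = (43/61)    [531 ≡ 43 mod 61]
  = (61/43)    [QR: 61 ≡ 1 mod 4, sign kept]
  = (18/43)    [61 ≡ 18 mod 43]
  = -(9/43)    [43 ≡ 3 mod 8 ⇒ (2/43) = -1]
  = -(43/9)    [QR: 9 ≡ 1 mod 4, sign kept]
  = -(7/9)    [43 ≡ 7 mod 9]
  = -(9/7)    [QR: 9 ≡ 1 mod 4, sign kept]
  = -(2/7)    [9 ≡ 2 mod 7]
  = -(1/7)    [7 ≡ 7 mod 8 ⇒ (2/7) = +1]
  = -1    [(1/7) = 1]
(15356/8209) = -1, and 8209 is prime, so 15356 is not a quadratic residue mod 8209.

no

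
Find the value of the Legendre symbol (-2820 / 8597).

-1

Reduce the numerator: -2820 ≡ 5777 (mod 8597), so (-2820 / 8597) = (5777 / 8597).
5777 ≡ 1 (mod 4), so quadratic reciprocity gives (5777 / 8597) = (8597 / 5777). Reduce: 8597 ≡ 2820 (mod 5777). Now have (2820 / 5777).
Factor out 2: 2820 = 2^2·705. Since 5777 ≡ 1 (mod 8), (2 / 5777) = +1, and (2 / 5777)^2 = +1. Now have (705 / 5777).
705 ≡ 1 (mod 4), so quadratic reciprocity gives (705 / 5777) = (5777 / 705). Reduce: 5777 ≡ 137 (mod 705). Now have (137 / 705).
137 ≡ 1 (mod 4), so quadratic reciprocity gives (137 / 705) = (705 / 137). Reduce: 705 ≡ 20 (mod 137). Now have (20 / 137).
Factor out 2: 20 = 2^2·5. Since 137 ≡ 1 (mod 8), (2 / 137) = +1, and (2 / 137)^2 = +1. Now have (5 / 137).
5 ≡ 1 (mod 4), so quadratic reciprocity gives (5 / 137) = (137 / 5). Reduce: 137 ≡ 2 (mod 5). Now have (2 / 5).
Factor out 2: 2 = 2. Since 5 ≡ 5 (mod 8), (2 / 5) = -1. Now have -(1 / 5).
(1 / 5) = 1. Collecting the sign factors: -1.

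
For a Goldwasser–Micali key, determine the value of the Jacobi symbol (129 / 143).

-1

(129 / 143)
  = (143 / 129)    [QR: 129 ≡ 1 mod 4, sign kept]
  = (14 / 129)    [143 ≡ 14 mod 129]
  = (7 / 129)    [129 ≡ 1 mod 8 ⇒ (2 / 129) = +1]
  = (129 / 7)    [QR: 129 ≡ 1 mod 4, sign kept]
  = (3 / 7)    [129 ≡ 3 mod 7]
  = -(7 / 3)    [QR: both ≡ 3 mod 4, sign flips]
  = -(1 / 3)    [7 ≡ 1 mod 3]
  = -1    [(1 / 3) = 1]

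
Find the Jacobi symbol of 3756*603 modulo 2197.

By multiplicativity, (3756·603/2197) = (3756/2197)·(603/2197).
First factor (3756/2197):
(3756/2197)
  = (1559/2197)    [3756 ≡ 1559 mod 2197]
  = (2197/1559)    [QR: 2197 ≡ 1 mod 4, sign kept]
  = (638/1559)    [2197 ≡ 638 mod 1559]
  = (319/1559)    [1559 ≡ 7 mod 8 ⇒ (2/1559) = +1]
  = -(1559/319)    [QR: both ≡ 3 mod 4, sign flips]
  = -(283/319)    [1559 ≡ 283 mod 319]
  = (319/283)    [QR: both ≡ 3 mod 4, sign flips]
  = (36/283)    [319 ≡ 36 mod 283]
  = (9/283)    [283 ≡ 3 mod 8 ⇒ (2/283)^2 = +1]
  = (283/9)    [QR: 9 ≡ 1 mod 4, sign kept]
  = (4/9)    [283 ≡ 4 mod 9]
  = (1/9)    [9 ≡ 1 mod 8 ⇒ (2/9)^2 = +1]
  = 1    [(1/9) = 1]
Second factor (603/2197):
(603/2197)
  = (2197/603)    [QR: 2197 ≡ 1 mod 4, sign kept]
  = (388/603)    [2197 ≡ 388 mod 603]
  = (97/603)    [603 ≡ 3 mod 8 ⇒ (2/603)^2 = +1]
  = (603/97)    [QR: 97 ≡ 1 mod 4, sign kept]
  = (21/97)    [603 ≡ 21 mod 97]
  = (97/21)    [QR: 21 ≡ 1 mod 4, sign kept]
  = (13/21)    [97 ≡ 13 mod 21]
  = (21/13)    [QR: 13 ≡ 1 mod 4, sign kept]
  = (8/13)    [21 ≡ 8 mod 13]
  = -(1/13)    [13 ≡ 5 mod 8 ⇒ (2/13)^3 = -1]
  = -1    [(1/13) = 1]
Product: (1)·(-1) = -1.

-1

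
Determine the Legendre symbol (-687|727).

-1

Reduce the numerator: -687 ≡ 40 (mod 727), so (-687|727) = (40|727).
Factor out 2: 40 = 2^3·5. Since 727 ≡ 7 (mod 8), (2|727) = +1, and (2|727)^3 = +1. Now have (5|727).
5 ≡ 1 (mod 4), so quadratic reciprocity gives (5|727) = (727|5). Reduce: 727 ≡ 2 (mod 5). Now have (2|5).
Factor out 2: 2 = 2. Since 5 ≡ 5 (mod 8), (2|5) = -1. Now have -(1|5).
(1|5) = 1. Collecting the sign factors: -1.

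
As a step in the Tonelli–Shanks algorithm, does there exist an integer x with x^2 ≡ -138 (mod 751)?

yes

(-138|751)
  = (613|751)    [-138 ≡ 613 mod 751]
  = (751|613)    [QR: 613 ≡ 1 mod 4, sign kept]
  = (138|613)    [751 ≡ 138 mod 613]
  = -(69|613)    [613 ≡ 5 mod 8 ⇒ (2|613) = -1]
  = -(613|69)    [QR: 69 ≡ 1 mod 4, sign kept]
  = -(61|69)    [613 ≡ 61 mod 69]
  = -(69|61)    [QR: 61 ≡ 1 mod 4, sign kept]
  = -(8|61)    [69 ≡ 8 mod 61]
  = (1|61)    [61 ≡ 5 mod 8 ⇒ (2|61)^3 = -1]
  = 1    [(1|61) = 1]
(-138|751) = 1, and 751 is prime, so -138 is a quadratic residue mod 751.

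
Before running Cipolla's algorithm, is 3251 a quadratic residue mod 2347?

no

(3251/2347)
  = (904/2347)    [3251 ≡ 904 mod 2347]
  = -(113/2347)    [2347 ≡ 3 mod 8 ⇒ (2/2347)^3 = -1]
  = -(2347/113)    [QR: 113 ≡ 1 mod 4, sign kept]
  = -(87/113)    [2347 ≡ 87 mod 113]
  = -(113/87)    [QR: 113 ≡ 1 mod 4, sign kept]
  = -(26/87)    [113 ≡ 26 mod 87]
  = -(13/87)    [87 ≡ 7 mod 8 ⇒ (2/87) = +1]
  = -(87/13)    [QR: 13 ≡ 1 mod 4, sign kept]
  = -(9/13)    [87 ≡ 9 mod 13]
  = -(13/9)    [QR: 9 ≡ 1 mod 4, sign kept]
  = -(4/9)    [13 ≡ 4 mod 9]
  = -(1/9)    [9 ≡ 1 mod 8 ⇒ (2/9)^2 = +1]
  = -1    [(1/9) = 1]
(3251/2347) = -1, and 2347 is prime, so 3251 is not a quadratic residue mod 2347.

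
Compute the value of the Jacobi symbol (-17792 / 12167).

(-17792 / 12167)
  = -(17792 / 12167)    [12167 ≡ 3 mod 4 ⇒ (-1 / 12167) = -1]
  = -(5625 / 12167)    [17792 ≡ 5625 mod 12167]
  = -(12167 / 5625)    [QR: 5625 ≡ 1 mod 4, sign kept]
  = -(917 / 5625)    [12167 ≡ 917 mod 5625]
  = -(5625 / 917)    [QR: 917 ≡ 1 mod 4, sign kept]
  = -(123 / 917)    [5625 ≡ 123 mod 917]
  = -(917 / 123)    [QR: 917 ≡ 1 mod 4, sign kept]
  = -(56 / 123)    [917 ≡ 56 mod 123]
  = (7 / 123)    [123 ≡ 3 mod 8 ⇒ (2 / 123)^3 = -1]
  = -(123 / 7)    [QR: both ≡ 3 mod 4, sign flips]
  = -(4 / 7)    [123 ≡ 4 mod 7]
  = -(1 / 7)    [7 ≡ 7 mod 8 ⇒ (2 / 7)^2 = +1]
  = -1    [(1 / 7) = 1]

-1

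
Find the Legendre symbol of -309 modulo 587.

Pull out -1: (-309/587) = (-1/587)·(309/587). Since 587 ≡ 3 (mod 4), (-1/587) = -1. Now have -(309/587).
309 ≡ 1 (mod 4), so quadratic reciprocity gives (309/587) = (587/309). Reduce: 587 ≡ 278 (mod 309). Now have -(278/309).
Factor out 2: 278 = 2·139. Since 309 ≡ 5 (mod 8), (2/309) = -1. Now have (139/309).
309 ≡ 1 (mod 4), so quadratic reciprocity gives (139/309) = (309/139). Reduce: 309 ≡ 31 (mod 139). Now have (31/139).
Both 31 ≡ 3 and 139 ≡ 3 (mod 4), so reciprocity gives (31/139) = -(139/31). Reduce: 139 ≡ 15 (mod 31). Now have -(15/31).
Both 15 ≡ 3 and 31 ≡ 3 (mod 4), so reciprocity gives (15/31) = -(31/15). Reduce: 31 ≡ 1 (mod 15). Now have (1/15).
(1/15) = 1. Collecting the sign factors: 1.

1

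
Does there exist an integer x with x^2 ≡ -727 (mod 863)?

(-727|863)
  = (136|863)    [-727 ≡ 136 mod 863]
  = (17|863)    [863 ≡ 7 mod 8 ⇒ (2|863)^3 = +1]
  = (863|17)    [QR: 17 ≡ 1 mod 4, sign kept]
  = (13|17)    [863 ≡ 13 mod 17]
  = (17|13)    [QR: 13 ≡ 1 mod 4, sign kept]
  = (4|13)    [17 ≡ 4 mod 13]
  = (1|13)    [13 ≡ 5 mod 8 ⇒ (2|13)^2 = +1]
  = 1    [(1|13) = 1]
(-727|863) = 1, and 863 is prime, so -727 is a quadratic residue mod 863.

yes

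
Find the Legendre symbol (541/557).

1

(541/557)
  = (557/541)    [QR: 541 ≡ 1 mod 4, sign kept]
  = (16/541)    [557 ≡ 16 mod 541]
  = (1/541)    [541 ≡ 5 mod 8 ⇒ (2/541)^4 = +1]
  = 1    [(1/541) = 1]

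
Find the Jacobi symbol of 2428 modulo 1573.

(2428 / 1573)
  = (855 / 1573)    [2428 ≡ 855 mod 1573]
  = (1573 / 855)    [QR: 1573 ≡ 1 mod 4, sign kept]
  = (718 / 855)    [1573 ≡ 718 mod 855]
  = (359 / 855)    [855 ≡ 7 mod 8 ⇒ (2 / 855) = +1]
  = -(855 / 359)    [QR: both ≡ 3 mod 4, sign flips]
  = -(137 / 359)    [855 ≡ 137 mod 359]
  = -(359 / 137)    [QR: 137 ≡ 1 mod 4, sign kept]
  = -(85 / 137)    [359 ≡ 85 mod 137]
  = -(137 / 85)    [QR: 85 ≡ 1 mod 4, sign kept]
  = -(52 / 85)    [137 ≡ 52 mod 85]
  = -(13 / 85)    [85 ≡ 5 mod 8 ⇒ (2 / 85)^2 = +1]
  = -(85 / 13)    [QR: 13 ≡ 1 mod 4, sign kept]
  = -(7 / 13)    [85 ≡ 7 mod 13]
  = -(13 / 7)    [QR: 13 ≡ 1 mod 4, sign kept]
  = -(6 / 7)    [13 ≡ 6 mod 7]
  = -(3 / 7)    [7 ≡ 7 mod 8 ⇒ (2 / 7) = +1]
  = (7 / 3)    [QR: both ≡ 3 mod 4, sign flips]
  = (1 / 3)    [7 ≡ 1 mod 3]
  = 1    [(1 / 3) = 1]

1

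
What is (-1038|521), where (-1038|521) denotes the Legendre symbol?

Pull out -1: (-1038|521) = (-1|521)·(1038|521). Since 521 ≡ 1 (mod 4), (-1|521) = +1. Now have (1038|521).
Reduce the numerator: 1038 ≡ 517 (mod 521), so (1038|521) = (517|521).
517 ≡ 1 (mod 4), so quadratic reciprocity gives (517|521) = (521|517). Reduce: 521 ≡ 4 (mod 517). Now have (4|517).
Factor out 2: 4 = 2^2. Since 517 ≡ 5 (mod 8), (2|517) = -1, and (2|517)^2 = +1. Now have (1|517).
(1|517) = 1. Collecting the sign factors: 1.

1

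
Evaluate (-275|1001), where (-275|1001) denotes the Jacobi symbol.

Pull out -1: (-275|1001) = (-1|1001)·(275|1001). Since 1001 ≡ 1 (mod 4), (-1|1001) = +1. Now have (275|1001).
1001 ≡ 1 (mod 4), so quadratic reciprocity gives (275|1001) = (1001|275). Reduce: 1001 ≡ 176 (mod 275). Now have (176|275).
Factor out 2: 176 = 2^4·11. Since 275 ≡ 3 (mod 8), (2|275) = -1, and (2|275)^4 = +1. Now have (11|275).
Both 11 ≡ 3 and 275 ≡ 3 (mod 4), so reciprocity gives (11|275) = -(275|11). Reduce: 275 ≡ 0 (mod 11). Now have -(0|11).
The numerator is now 0 with denominator 11 > 1: the symbol is 0.

0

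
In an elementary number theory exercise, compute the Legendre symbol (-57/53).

(-57/53)
  = (49/53)    [-57 ≡ 49 mod 53]
  = (53/49)    [QR: 49 ≡ 1 mod 4, sign kept]
  = (4/49)    [53 ≡ 4 mod 49]
  = (1/49)    [49 ≡ 1 mod 8 ⇒ (2/49)^2 = +1]
  = 1    [(1/49) = 1]

1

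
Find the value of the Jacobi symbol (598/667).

Factor out 2: 598 = 2·299. Since 667 ≡ 3 (mod 8), (2/667) = -1. Now have -(299/667).
Both 299 ≡ 3 and 667 ≡ 3 (mod 4), so reciprocity gives (299/667) = -(667/299). Reduce: 667 ≡ 69 (mod 299). Now have (69/299).
69 ≡ 1 (mod 4), so quadratic reciprocity gives (69/299) = (299/69). Reduce: 299 ≡ 23 (mod 69). Now have (23/69).
69 ≡ 1 (mod 4), so quadratic reciprocity gives (23/69) = (69/23). Reduce: 69 ≡ 0 (mod 23). Now have (0/23).
The numerator is now 0 with denominator 23 > 1: the symbol is 0.

0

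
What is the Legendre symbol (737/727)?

(737/727)
  = (10/727)    [737 ≡ 10 mod 727]
  = (5/727)    [727 ≡ 7 mod 8 ⇒ (2/727) = +1]
  = (727/5)    [QR: 5 ≡ 1 mod 4, sign kept]
  = (2/5)    [727 ≡ 2 mod 5]
  = -(1/5)    [5 ≡ 5 mod 8 ⇒ (2/5) = -1]
  = -1    [(1/5) = 1]

-1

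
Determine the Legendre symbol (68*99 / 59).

-1

By multiplicativity, (68·99 / 59) = (68 / 59)·(99 / 59).
First factor (68 / 59):
(68 / 59)
  = (9 / 59)    [68 ≡ 9 mod 59]
  = (59 / 9)    [QR: 9 ≡ 1 mod 4, sign kept]
  = (5 / 9)    [59 ≡ 5 mod 9]
  = (9 / 5)    [QR: 5 ≡ 1 mod 4, sign kept]
  = (4 / 5)    [9 ≡ 4 mod 5]
  = (1 / 5)    [5 ≡ 5 mod 8 ⇒ (2 / 5)^2 = +1]
  = 1    [(1 / 5) = 1]
Second factor (99 / 59):
(99 / 59)
  = (40 / 59)    [99 ≡ 40 mod 59]
  = -(5 / 59)    [59 ≡ 3 mod 8 ⇒ (2 / 59)^3 = -1]
  = -(59 / 5)    [QR: 5 ≡ 1 mod 4, sign kept]
  = -(4 / 5)    [59 ≡ 4 mod 5]
  = -(1 / 5)    [5 ≡ 5 mod 8 ⇒ (2 / 5)^2 = +1]
  = -1    [(1 / 5) = 1]
Product: (1)·(-1) = -1.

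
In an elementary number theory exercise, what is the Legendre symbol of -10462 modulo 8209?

(-10462 / 8209)
  = (10462 / 8209)    [8209 ≡ 1 mod 4 ⇒ (-1 / 8209) = +1]
  = (2253 / 8209)    [10462 ≡ 2253 mod 8209]
  = (8209 / 2253)    [QR: 2253 ≡ 1 mod 4, sign kept]
  = (1450 / 2253)    [8209 ≡ 1450 mod 2253]
  = -(725 / 2253)    [2253 ≡ 5 mod 8 ⇒ (2 / 2253) = -1]
  = -(2253 / 725)    [QR: 725 ≡ 1 mod 4, sign kept]
  = -(78 / 725)    [2253 ≡ 78 mod 725]
  = (39 / 725)    [725 ≡ 5 mod 8 ⇒ (2 / 725) = -1]
  = (725 / 39)    [QR: 725 ≡ 1 mod 4, sign kept]
  = (23 / 39)    [725 ≡ 23 mod 39]
  = -(39 / 23)    [QR: both ≡ 3 mod 4, sign flips]
  = -(16 / 23)    [39 ≡ 16 mod 23]
  = -(1 / 23)    [23 ≡ 7 mod 8 ⇒ (2 / 23)^4 = +1]
  = -1    [(1 / 23) = 1]

-1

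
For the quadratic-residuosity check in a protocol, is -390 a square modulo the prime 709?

Reduce the numerator: -390 ≡ 319 (mod 709), so (-390|709) = (319|709).
709 ≡ 1 (mod 4), so quadratic reciprocity gives (319|709) = (709|319). Reduce: 709 ≡ 71 (mod 319). Now have (71|319).
Both 71 ≡ 3 and 319 ≡ 3 (mod 4), so reciprocity gives (71|319) = -(319|71). Reduce: 319 ≡ 35 (mod 71). Now have -(35|71).
Both 35 ≡ 3 and 71 ≡ 3 (mod 4), so reciprocity gives (35|71) = -(71|35). Reduce: 71 ≡ 1 (mod 35). Now have (1|35).
(1|35) = 1. Collecting the sign factors: 1.
(-390|709) = 1, and 709 is prime, so -390 is a quadratic residue mod 709.

yes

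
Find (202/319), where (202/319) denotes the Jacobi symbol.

1

(202/319)
  = (101/319)    [319 ≡ 7 mod 8 ⇒ (2/319) = +1]
  = (319/101)    [QR: 101 ≡ 1 mod 4, sign kept]
  = (16/101)    [319 ≡ 16 mod 101]
  = (1/101)    [101 ≡ 5 mod 8 ⇒ (2/101)^4 = +1]
  = 1    [(1/101) = 1]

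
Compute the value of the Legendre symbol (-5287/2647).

Pull out -1: (-5287/2647) = (-1/2647)·(5287/2647). Since 2647 ≡ 3 (mod 4), (-1/2647) = -1. Now have -(5287/2647).
Reduce the numerator: 5287 ≡ 2640 (mod 2647), so (5287/2647) = (2640/2647).
Factor out 2: 2640 = 2^4·165. Since 2647 ≡ 7 (mod 8), (2/2647) = +1, and (2/2647)^4 = +1. Now have -(165/2647).
165 ≡ 1 (mod 4), so quadratic reciprocity gives (165/2647) = (2647/165). Reduce: 2647 ≡ 7 (mod 165). Now have -(7/165).
165 ≡ 1 (mod 4), so quadratic reciprocity gives (7/165) = (165/7). Reduce: 165 ≡ 4 (mod 7). Now have -(4/7).
Factor out 2: 4 = 2^2. Since 7 ≡ 7 (mod 8), (2/7) = +1, and (2/7)^2 = +1. Now have -(1/7).
(1/7) = 1. Collecting the sign factors: -1.

-1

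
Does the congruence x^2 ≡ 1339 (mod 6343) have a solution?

no

Both 1339 ≡ 3 and 6343 ≡ 3 (mod 4), so reciprocity gives (1339/6343) = -(6343/1339). Reduce: 6343 ≡ 987 (mod 1339). Now have -(987/1339).
Both 987 ≡ 3 and 1339 ≡ 3 (mod 4), so reciprocity gives (987/1339) = -(1339/987). Reduce: 1339 ≡ 352 (mod 987). Now have (352/987).
Factor out 2: 352 = 2^5·11. Since 987 ≡ 3 (mod 8), (2/987) = -1, and (2/987)^5 = -1. Now have -(11/987).
Both 11 ≡ 3 and 987 ≡ 3 (mod 4), so reciprocity gives (11/987) = -(987/11). Reduce: 987 ≡ 8 (mod 11). Now have (8/11).
Factor out 2: 8 = 2^3. Since 11 ≡ 3 (mod 8), (2/11) = -1, and (2/11)^3 = -1. Now have -(1/11).
(1/11) = 1. Collecting the sign factors: -1.
(1339/6343) = -1, and 6343 is prime, so 1339 is not a quadratic residue mod 6343.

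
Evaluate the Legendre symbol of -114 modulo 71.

Reduce the numerator: -114 ≡ 28 (mod 71), so (-114 / 71) = (28 / 71).
Factor out 2: 28 = 2^2·7. Since 71 ≡ 7 (mod 8), (2 / 71) = +1, and (2 / 71)^2 = +1. Now have (7 / 71).
Both 7 ≡ 3 and 71 ≡ 3 (mod 4), so reciprocity gives (7 / 71) = -(71 / 7). Reduce: 71 ≡ 1 (mod 7). Now have -(1 / 7).
(1 / 7) = 1. Collecting the sign factors: -1.

-1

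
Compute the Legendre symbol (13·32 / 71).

-1

By multiplicativity, (13·32 / 71) = (13 / 71)·(32 / 71).
First factor (13 / 71):
(13 / 71)
  = (71 / 13)    [QR: 13 ≡ 1 mod 4, sign kept]
  = (6 / 13)    [71 ≡ 6 mod 13]
  = -(3 / 13)    [13 ≡ 5 mod 8 ⇒ (2 / 13) = -1]
  = -(13 / 3)    [QR: 13 ≡ 1 mod 4, sign kept]
  = -(1 / 3)    [13 ≡ 1 mod 3]
  = -1    [(1 / 3) = 1]
Second factor (32 / 71):
(32 / 71)
  = (1 / 71)    [71 ≡ 7 mod 8 ⇒ (2 / 71)^5 = +1]
  = 1    [(1 / 71) = 1]
Product: (-1)·(1) = -1.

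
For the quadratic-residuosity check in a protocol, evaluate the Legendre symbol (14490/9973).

1

(14490/9973)
  = (4517/9973)    [14490 ≡ 4517 mod 9973]
  = (9973/4517)    [QR: 4517 ≡ 1 mod 4, sign kept]
  = (939/4517)    [9973 ≡ 939 mod 4517]
  = (4517/939)    [QR: 4517 ≡ 1 mod 4, sign kept]
  = (761/939)    [4517 ≡ 761 mod 939]
  = (939/761)    [QR: 761 ≡ 1 mod 4, sign kept]
  = (178/761)    [939 ≡ 178 mod 761]
  = (89/761)    [761 ≡ 1 mod 8 ⇒ (2/761) = +1]
  = (761/89)    [QR: 89 ≡ 1 mod 4, sign kept]
  = (49/89)    [761 ≡ 49 mod 89]
  = (89/49)    [QR: 49 ≡ 1 mod 4, sign kept]
  = (40/49)    [89 ≡ 40 mod 49]
  = (5/49)    [49 ≡ 1 mod 8 ⇒ (2/49)^3 = +1]
  = (49/5)    [QR: 5 ≡ 1 mod 4, sign kept]
  = (4/5)    [49 ≡ 4 mod 5]
  = (1/5)    [5 ≡ 5 mod 8 ⇒ (2/5)^2 = +1]
  = 1    [(1/5) = 1]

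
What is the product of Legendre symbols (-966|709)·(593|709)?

1

By multiplicativity, (-966·593|709) = (-966|709)·(593|709).
First factor (-966|709):
Pull out -1: (-966|709) = (-1|709)·(966|709). Since 709 ≡ 1 (mod 4), (-1|709) = +1. Now have (966|709).
Reduce the numerator: 966 ≡ 257 (mod 709), so (966|709) = (257|709).
257 ≡ 1 (mod 4), so quadratic reciprocity gives (257|709) = (709|257). Reduce: 709 ≡ 195 (mod 257). Now have (195|257).
257 ≡ 1 (mod 4), so quadratic reciprocity gives (195|257) = (257|195). Reduce: 257 ≡ 62 (mod 195). Now have (62|195).
Factor out 2: 62 = 2·31. Since 195 ≡ 3 (mod 8), (2|195) = -1. Now have -(31|195).
Both 31 ≡ 3 and 195 ≡ 3 (mod 4), so reciprocity gives (31|195) = -(195|31). Reduce: 195 ≡ 9 (mod 31). Now have (9|31).
9 ≡ 1 (mod 4), so quadratic reciprocity gives (9|31) = (31|9). Reduce: 31 ≡ 4 (mod 9). Now have (4|9).
Factor out 2: 4 = 2^2. Since 9 ≡ 1 (mod 8), (2|9) = +1, and (2|9)^2 = +1. Now have (1|9).
(1|9) = 1. Collecting the sign factors: 1.
Second factor (593|709):
593 ≡ 1 (mod 4), so quadratic reciprocity gives (593|709) = (709|593). Reduce: 709 ≡ 116 (mod 593). Now have (116|593).
Factor out 2: 116 = 2^2·29. Since 593 ≡ 1 (mod 8), (2|593) = +1, and (2|593)^2 = +1. Now have (29|593).
29 ≡ 1 (mod 4), so quadratic reciprocity gives (29|593) = (593|29). Reduce: 593 ≡ 13 (mod 29). Now have (13|29).
13 ≡ 1 (mod 4), so quadratic reciprocity gives (13|29) = (29|13). Reduce: 29 ≡ 3 (mod 13). Now have (3|13).
13 ≡ 1 (mod 4), so quadratic reciprocity gives (3|13) = (13|3). Reduce: 13 ≡ 1 (mod 3). Now have (1|3).
(1|3) = 1. Collecting the sign factors: 1.
Product: (1)·(1) = 1.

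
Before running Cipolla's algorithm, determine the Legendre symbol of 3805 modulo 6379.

3805 ≡ 1 (mod 4), so quadratic reciprocity gives (3805/6379) = (6379/3805). Reduce: 6379 ≡ 2574 (mod 3805). Now have (2574/3805).
Factor out 2: 2574 = 2·1287. Since 3805 ≡ 5 (mod 8), (2/3805) = -1. Now have -(1287/3805).
3805 ≡ 1 (mod 4), so quadratic reciprocity gives (1287/3805) = (3805/1287). Reduce: 3805 ≡ 1231 (mod 1287). Now have -(1231/1287).
Both 1231 ≡ 3 and 1287 ≡ 3 (mod 4), so reciprocity gives (1231/1287) = -(1287/1231). Reduce: 1287 ≡ 56 (mod 1231). Now have (56/1231).
Factor out 2: 56 = 2^3·7. Since 1231 ≡ 7 (mod 8), (2/1231) = +1, and (2/1231)^3 = +1. Now have (7/1231).
Both 7 ≡ 3 and 1231 ≡ 3 (mod 4), so reciprocity gives (7/1231) = -(1231/7). Reduce: 1231 ≡ 6 (mod 7). Now have -(6/7).
Factor out 2: 6 = 2·3. Since 7 ≡ 7 (mod 8), (2/7) = +1. Now have -(3/7).
Both 3 ≡ 3 and 7 ≡ 3 (mod 4), so reciprocity gives (3/7) = -(7/3). Reduce: 7 ≡ 1 (mod 3). Now have (1/3).
(1/3) = 1. Collecting the sign factors: 1.

1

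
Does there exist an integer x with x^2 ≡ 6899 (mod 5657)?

yes

Reduce the numerator: 6899 ≡ 1242 (mod 5657), so (6899|5657) = (1242|5657).
Factor out 2: 1242 = 2·621. Since 5657 ≡ 1 (mod 8), (2|5657) = +1. Now have (621|5657).
621 ≡ 1 (mod 4), so quadratic reciprocity gives (621|5657) = (5657|621). Reduce: 5657 ≡ 68 (mod 621). Now have (68|621).
Factor out 2: 68 = 2^2·17. Since 621 ≡ 5 (mod 8), (2|621) = -1, and (2|621)^2 = +1. Now have (17|621).
17 ≡ 1 (mod 4), so quadratic reciprocity gives (17|621) = (621|17). Reduce: 621 ≡ 9 (mod 17). Now have (9|17).
9 ≡ 1 (mod 4), so quadratic reciprocity gives (9|17) = (17|9). Reduce: 17 ≡ 8 (mod 9). Now have (8|9).
Factor out 2: 8 = 2^3. Since 9 ≡ 1 (mod 8), (2|9) = +1, and (2|9)^3 = +1. Now have (1|9).
(1|9) = 1. Collecting the sign factors: 1.
(6899|5657) = 1, and 5657 is prime, so 6899 is a quadratic residue mod 5657.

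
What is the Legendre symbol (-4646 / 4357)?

1

Reduce the numerator: -4646 ≡ 4068 (mod 4357), so (-4646 / 4357) = (4068 / 4357).
Factor out 2: 4068 = 2^2·1017. Since 4357 ≡ 5 (mod 8), (2 / 4357) = -1, and (2 / 4357)^2 = +1. Now have (1017 / 4357).
1017 ≡ 1 (mod 4), so quadratic reciprocity gives (1017 / 4357) = (4357 / 1017). Reduce: 4357 ≡ 289 (mod 1017). Now have (289 / 1017).
289 ≡ 1 (mod 4), so quadratic reciprocity gives (289 / 1017) = (1017 / 289). Reduce: 1017 ≡ 150 (mod 289). Now have (150 / 289).
Factor out 2: 150 = 2·75. Since 289 ≡ 1 (mod 8), (2 / 289) = +1. Now have (75 / 289).
289 ≡ 1 (mod 4), so quadratic reciprocity gives (75 / 289) = (289 / 75). Reduce: 289 ≡ 64 (mod 75). Now have (64 / 75).
Factor out 2: 64 = 2^6. Since 75 ≡ 3 (mod 8), (2 / 75) = -1, and (2 / 75)^6 = +1. Now have (1 / 75).
(1 / 75) = 1. Collecting the sign factors: 1.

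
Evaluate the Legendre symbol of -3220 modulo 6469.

1

(-3220/6469)
  = (3220/6469)    [6469 ≡ 1 mod 4 ⇒ (-1/6469) = +1]
  = (805/6469)    [6469 ≡ 5 mod 8 ⇒ (2/6469)^2 = +1]
  = (6469/805)    [QR: 805 ≡ 1 mod 4, sign kept]
  = (29/805)    [6469 ≡ 29 mod 805]
  = (805/29)    [QR: 29 ≡ 1 mod 4, sign kept]
  = (22/29)    [805 ≡ 22 mod 29]
  = -(11/29)    [29 ≡ 5 mod 8 ⇒ (2/29) = -1]
  = -(29/11)    [QR: 29 ≡ 1 mod 4, sign kept]
  = -(7/11)    [29 ≡ 7 mod 11]
  = (11/7)    [QR: both ≡ 3 mod 4, sign flips]
  = (4/7)    [11 ≡ 4 mod 7]
  = (1/7)    [7 ≡ 7 mod 8 ⇒ (2/7)^2 = +1]
  = 1    [(1/7) = 1]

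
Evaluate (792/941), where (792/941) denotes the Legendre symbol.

(792/941)
  = -(99/941)    [941 ≡ 5 mod 8 ⇒ (2/941)^3 = -1]
  = -(941/99)    [QR: 941 ≡ 1 mod 4, sign kept]
  = -(50/99)    [941 ≡ 50 mod 99]
  = (25/99)    [99 ≡ 3 mod 8 ⇒ (2/99) = -1]
  = (99/25)    [QR: 25 ≡ 1 mod 4, sign kept]
  = (24/25)    [99 ≡ 24 mod 25]
  = (3/25)    [25 ≡ 1 mod 8 ⇒ (2/25)^3 = +1]
  = (25/3)    [QR: 25 ≡ 1 mod 4, sign kept]
  = (1/3)    [25 ≡ 1 mod 3]
  = 1    [(1/3) = 1]

1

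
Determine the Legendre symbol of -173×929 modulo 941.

By multiplicativity, (-173·929/941) = (-173/941)·(929/941).
First factor (-173/941):
Pull out -1: (-173/941) = (-1/941)·(173/941). Since 941 ≡ 1 (mod 4), (-1/941) = +1. Now have (173/941).
173 ≡ 1 (mod 4), so quadratic reciprocity gives (173/941) = (941/173). Reduce: 941 ≡ 76 (mod 173). Now have (76/173).
Factor out 2: 76 = 2^2·19. Since 173 ≡ 5 (mod 8), (2/173) = -1, and (2/173)^2 = +1. Now have (19/173).
173 ≡ 1 (mod 4), so quadratic reciprocity gives (19/173) = (173/19). Reduce: 173 ≡ 2 (mod 19). Now have (2/19).
Factor out 2: 2 = 2. Since 19 ≡ 3 (mod 8), (2/19) = -1. Now have -(1/19).
(1/19) = 1. Collecting the sign factors: -1.
Second factor (929/941):
929 ≡ 1 (mod 4), so quadratic reciprocity gives (929/941) = (941/929). Reduce: 941 ≡ 12 (mod 929). Now have (12/929).
Factor out 2: 12 = 2^2·3. Since 929 ≡ 1 (mod 8), (2/929) = +1, and (2/929)^2 = +1. Now have (3/929).
929 ≡ 1 (mod 4), so quadratic reciprocity gives (3/929) = (929/3). Reduce: 929 ≡ 2 (mod 3). Now have (2/3).
Factor out 2: 2 = 2. Since 3 ≡ 3 (mod 8), (2/3) = -1. Now have -(1/3).
(1/3) = 1. Collecting the sign factors: -1.
Product: (-1)·(-1) = 1.

1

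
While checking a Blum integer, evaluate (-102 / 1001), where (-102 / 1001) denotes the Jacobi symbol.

Pull out -1: (-102 / 1001) = (-1 / 1001)·(102 / 1001). Since 1001 ≡ 1 (mod 4), (-1 / 1001) = +1. Now have (102 / 1001).
Factor out 2: 102 = 2·51. Since 1001 ≡ 1 (mod 8), (2 / 1001) = +1. Now have (51 / 1001).
1001 ≡ 1 (mod 4), so quadratic reciprocity gives (51 / 1001) = (1001 / 51). Reduce: 1001 ≡ 32 (mod 51). Now have (32 / 51).
Factor out 2: 32 = 2^5. Since 51 ≡ 3 (mod 8), (2 / 51) = -1, and (2 / 51)^5 = -1. Now have -(1 / 51).
(1 / 51) = 1. Collecting the sign factors: -1.

-1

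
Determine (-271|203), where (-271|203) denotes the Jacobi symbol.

-1

(-271|203)
  = (135|203)    [-271 ≡ 135 mod 203]
  = -(203|135)    [QR: both ≡ 3 mod 4, sign flips]
  = -(68|135)    [203 ≡ 68 mod 135]
  = -(17|135)    [135 ≡ 7 mod 8 ⇒ (2|135)^2 = +1]
  = -(135|17)    [QR: 17 ≡ 1 mod 4, sign kept]
  = -(16|17)    [135 ≡ 16 mod 17]
  = -(1|17)    [17 ≡ 1 mod 8 ⇒ (2|17)^4 = +1]
  = -1    [(1|17) = 1]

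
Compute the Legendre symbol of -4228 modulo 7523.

1

(-4228|7523)
  = (3295|7523)    [-4228 ≡ 3295 mod 7523]
  = -(7523|3295)    [QR: both ≡ 3 mod 4, sign flips]
  = -(933|3295)    [7523 ≡ 933 mod 3295]
  = -(3295|933)    [QR: 933 ≡ 1 mod 4, sign kept]
  = -(496|933)    [3295 ≡ 496 mod 933]
  = -(31|933)    [933 ≡ 5 mod 8 ⇒ (2|933)^4 = +1]
  = -(933|31)    [QR: 933 ≡ 1 mod 4, sign kept]
  = -(3|31)    [933 ≡ 3 mod 31]
  = (31|3)    [QR: both ≡ 3 mod 4, sign flips]
  = (1|3)    [31 ≡ 1 mod 3]
  = 1    [(1|3) = 1]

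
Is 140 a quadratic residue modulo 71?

no

(140/71)
  = (69/71)    [140 ≡ 69 mod 71]
  = (71/69)    [QR: 69 ≡ 1 mod 4, sign kept]
  = (2/69)    [71 ≡ 2 mod 69]
  = -(1/69)    [69 ≡ 5 mod 8 ⇒ (2/69) = -1]
  = -1    [(1/69) = 1]
(140/71) = -1, and 71 is prime, so 140 is not a quadratic residue mod 71.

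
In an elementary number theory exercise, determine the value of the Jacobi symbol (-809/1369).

Reduce the numerator: -809 ≡ 560 (mod 1369), so (-809/1369) = (560/1369).
Factor out 2: 560 = 2^4·35. Since 1369 ≡ 1 (mod 8), (2/1369) = +1, and (2/1369)^4 = +1. Now have (35/1369).
1369 ≡ 1 (mod 4), so quadratic reciprocity gives (35/1369) = (1369/35). Reduce: 1369 ≡ 4 (mod 35). Now have (4/35).
Factor out 2: 4 = 2^2. Since 35 ≡ 3 (mod 8), (2/35) = -1, and (2/35)^2 = +1. Now have (1/35).
(1/35) = 1. Collecting the sign factors: 1.

1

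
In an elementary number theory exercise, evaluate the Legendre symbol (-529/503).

(-529/503)
  = (477/503)    [-529 ≡ 477 mod 503]
  = (503/477)    [QR: 477 ≡ 1 mod 4, sign kept]
  = (26/477)    [503 ≡ 26 mod 477]
  = -(13/477)    [477 ≡ 5 mod 8 ⇒ (2/477) = -1]
  = -(477/13)    [QR: 13 ≡ 1 mod 4, sign kept]
  = -(9/13)    [477 ≡ 9 mod 13]
  = -(13/9)    [QR: 9 ≡ 1 mod 4, sign kept]
  = -(4/9)    [13 ≡ 4 mod 9]
  = -(1/9)    [9 ≡ 1 mod 8 ⇒ (2/9)^2 = +1]
  = -1    [(1/9) = 1]

-1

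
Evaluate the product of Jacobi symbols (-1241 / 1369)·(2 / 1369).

1

By multiplicativity, (-1241·2 / 1369) = (-1241 / 1369)·(2 / 1369).
First factor (-1241 / 1369):
Pull out -1: (-1241 / 1369) = (-1 / 1369)·(1241 / 1369). Since 1369 ≡ 1 (mod 4), (-1 / 1369) = +1. Now have (1241 / 1369).
1241 ≡ 1 (mod 4), so quadratic reciprocity gives (1241 / 1369) = (1369 / 1241). Reduce: 1369 ≡ 128 (mod 1241). Now have (128 / 1241).
Factor out 2: 128 = 2^7. Since 1241 ≡ 1 (mod 8), (2 / 1241) = +1, and (2 / 1241)^7 = +1. Now have (1 / 1241).
(1 / 1241) = 1. Collecting the sign factors: 1.
Second factor (2 / 1369):
Factor out 2: 2 = 2. Since 1369 ≡ 1 (mod 8), (2 / 1369) = +1. Now have (1 / 1369).
(1 / 1369) = 1. Collecting the sign factors: 1.
Product: (1)·(1) = 1.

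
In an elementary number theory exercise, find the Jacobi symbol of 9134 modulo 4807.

-1

Reduce the numerator: 9134 ≡ 4327 (mod 4807), so (9134|4807) = (4327|4807).
Both 4327 ≡ 3 and 4807 ≡ 3 (mod 4), so reciprocity gives (4327|4807) = -(4807|4327). Reduce: 4807 ≡ 480 (mod 4327). Now have -(480|4327).
Factor out 2: 480 = 2^5·15. Since 4327 ≡ 7 (mod 8), (2|4327) = +1, and (2|4327)^5 = +1. Now have -(15|4327).
Both 15 ≡ 3 and 4327 ≡ 3 (mod 4), so reciprocity gives (15|4327) = -(4327|15). Reduce: 4327 ≡ 7 (mod 15). Now have (7|15).
Both 7 ≡ 3 and 15 ≡ 3 (mod 4), so reciprocity gives (7|15) = -(15|7). Reduce: 15 ≡ 1 (mod 7). Now have -(1|7).
(1|7) = 1. Collecting the sign factors: -1.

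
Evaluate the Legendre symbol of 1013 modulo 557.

1

(1013/557)
  = (456/557)    [1013 ≡ 456 mod 557]
  = -(57/557)    [557 ≡ 5 mod 8 ⇒ (2/557)^3 = -1]
  = -(557/57)    [QR: 57 ≡ 1 mod 4, sign kept]
  = -(44/57)    [557 ≡ 44 mod 57]
  = -(11/57)    [57 ≡ 1 mod 8 ⇒ (2/57)^2 = +1]
  = -(57/11)    [QR: 57 ≡ 1 mod 4, sign kept]
  = -(2/11)    [57 ≡ 2 mod 11]
  = (1/11)    [11 ≡ 3 mod 8 ⇒ (2/11) = -1]
  = 1    [(1/11) = 1]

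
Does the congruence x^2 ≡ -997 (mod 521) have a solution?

yes

Reduce the numerator: -997 ≡ 45 (mod 521), so (-997|521) = (45|521).
45 ≡ 1 (mod 4), so quadratic reciprocity gives (45|521) = (521|45). Reduce: 521 ≡ 26 (mod 45). Now have (26|45).
Factor out 2: 26 = 2·13. Since 45 ≡ 5 (mod 8), (2|45) = -1. Now have -(13|45).
13 ≡ 1 (mod 4), so quadratic reciprocity gives (13|45) = (45|13). Reduce: 45 ≡ 6 (mod 13). Now have -(6|13).
Factor out 2: 6 = 2·3. Since 13 ≡ 5 (mod 8), (2|13) = -1. Now have (3|13).
13 ≡ 1 (mod 4), so quadratic reciprocity gives (3|13) = (13|3). Reduce: 13 ≡ 1 (mod 3). Now have (1|3).
(1|3) = 1. Collecting the sign factors: 1.
The Legendre symbol is 1, so x^2 ≡ -997 (mod 521) has solution.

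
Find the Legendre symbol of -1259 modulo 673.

1

(-1259/673)
  = (87/673)    [-1259 ≡ 87 mod 673]
  = (673/87)    [QR: 673 ≡ 1 mod 4, sign kept]
  = (64/87)    [673 ≡ 64 mod 87]
  = (1/87)    [87 ≡ 7 mod 8 ⇒ (2/87)^6 = +1]
  = 1    [(1/87) = 1]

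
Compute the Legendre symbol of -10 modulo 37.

1

Reduce the numerator: -10 ≡ 27 (mod 37), so (-10 / 37) = (27 / 37).
37 ≡ 1 (mod 4), so quadratic reciprocity gives (27 / 37) = (37 / 27). Reduce: 37 ≡ 10 (mod 27). Now have (10 / 27).
Factor out 2: 10 = 2·5. Since 27 ≡ 3 (mod 8), (2 / 27) = -1. Now have -(5 / 27).
5 ≡ 1 (mod 4), so quadratic reciprocity gives (5 / 27) = (27 / 5). Reduce: 27 ≡ 2 (mod 5). Now have -(2 / 5).
Factor out 2: 2 = 2. Since 5 ≡ 5 (mod 8), (2 / 5) = -1. Now have (1 / 5).
(1 / 5) = 1. Collecting the sign factors: 1.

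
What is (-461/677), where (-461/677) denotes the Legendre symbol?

(-461/677)
  = (216/677)    [-461 ≡ 216 mod 677]
  = -(27/677)    [677 ≡ 5 mod 8 ⇒ (2/677)^3 = -1]
  = -(677/27)    [QR: 677 ≡ 1 mod 4, sign kept]
  = -(2/27)    [677 ≡ 2 mod 27]
  = (1/27)    [27 ≡ 3 mod 8 ⇒ (2/27) = -1]
  = 1    [(1/27) = 1]

1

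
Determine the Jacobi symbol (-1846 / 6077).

(-1846 / 6077)
  = (1846 / 6077)    [6077 ≡ 1 mod 4 ⇒ (-1 / 6077) = +1]
  = -(923 / 6077)    [6077 ≡ 5 mod 8 ⇒ (2 / 6077) = -1]
  = -(6077 / 923)    [QR: 6077 ≡ 1 mod 4, sign kept]
  = -(539 / 923)    [6077 ≡ 539 mod 923]
  = (923 / 539)    [QR: both ≡ 3 mod 4, sign flips]
  = (384 / 539)    [923 ≡ 384 mod 539]
  = -(3 / 539)    [539 ≡ 3 mod 8 ⇒ (2 / 539)^7 = -1]
  = (539 / 3)    [QR: both ≡ 3 mod 4, sign flips]
  = (2 / 3)    [539 ≡ 2 mod 3]
  = -(1 / 3)    [3 ≡ 3 mod 8 ⇒ (2 / 3) = -1]
  = -1    [(1 / 3) = 1]

-1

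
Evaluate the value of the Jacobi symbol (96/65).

(96/65)
  = (31/65)    [96 ≡ 31 mod 65]
  = (65/31)    [QR: 65 ≡ 1 mod 4, sign kept]
  = (3/31)    [65 ≡ 3 mod 31]
  = -(31/3)    [QR: both ≡ 3 mod 4, sign flips]
  = -(1/3)    [31 ≡ 1 mod 3]
  = -1    [(1/3) = 1]

-1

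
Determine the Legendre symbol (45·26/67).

By multiplicativity, (45·26/67) = (45/67)·(26/67).
First factor (45/67):
45 ≡ 1 (mod 4), so quadratic reciprocity gives (45/67) = (67/45). Reduce: 67 ≡ 22 (mod 45). Now have (22/45).
Factor out 2: 22 = 2·11. Since 45 ≡ 5 (mod 8), (2/45) = -1. Now have -(11/45).
45 ≡ 1 (mod 4), so quadratic reciprocity gives (11/45) = (45/11). Reduce: 45 ≡ 1 (mod 11). Now have -(1/11).
(1/11) = 1. Collecting the sign factors: -1.
Second factor (26/67):
Factor out 2: 26 = 2·13. Since 67 ≡ 3 (mod 8), (2/67) = -1. Now have -(13/67).
13 ≡ 1 (mod 4), so quadratic reciprocity gives (13/67) = (67/13). Reduce: 67 ≡ 2 (mod 13). Now have -(2/13).
Factor out 2: 2 = 2. Since 13 ≡ 5 (mod 8), (2/13) = -1. Now have (1/13).
(1/13) = 1. Collecting the sign factors: 1.
Product: (-1)·(1) = -1.

-1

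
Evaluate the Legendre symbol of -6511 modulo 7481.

1

Reduce the numerator: -6511 ≡ 970 (mod 7481), so (-6511/7481) = (970/7481).
Factor out 2: 970 = 2·485. Since 7481 ≡ 1 (mod 8), (2/7481) = +1. Now have (485/7481).
485 ≡ 1 (mod 4), so quadratic reciprocity gives (485/7481) = (7481/485). Reduce: 7481 ≡ 206 (mod 485). Now have (206/485).
Factor out 2: 206 = 2·103. Since 485 ≡ 5 (mod 8), (2/485) = -1. Now have -(103/485).
485 ≡ 1 (mod 4), so quadratic reciprocity gives (103/485) = (485/103). Reduce: 485 ≡ 73 (mod 103). Now have -(73/103).
73 ≡ 1 (mod 4), so quadratic reciprocity gives (73/103) = (103/73). Reduce: 103 ≡ 30 (mod 73). Now have -(30/73).
Factor out 2: 30 = 2·15. Since 73 ≡ 1 (mod 8), (2/73) = +1. Now have -(15/73).
73 ≡ 1 (mod 4), so quadratic reciprocity gives (15/73) = (73/15). Reduce: 73 ≡ 13 (mod 15). Now have -(13/15).
13 ≡ 1 (mod 4), so quadratic reciprocity gives (13/15) = (15/13). Reduce: 15 ≡ 2 (mod 13). Now have -(2/13).
Factor out 2: 2 = 2. Since 13 ≡ 5 (mod 8), (2/13) = -1. Now have (1/13).
(1/13) = 1. Collecting the sign factors: 1.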